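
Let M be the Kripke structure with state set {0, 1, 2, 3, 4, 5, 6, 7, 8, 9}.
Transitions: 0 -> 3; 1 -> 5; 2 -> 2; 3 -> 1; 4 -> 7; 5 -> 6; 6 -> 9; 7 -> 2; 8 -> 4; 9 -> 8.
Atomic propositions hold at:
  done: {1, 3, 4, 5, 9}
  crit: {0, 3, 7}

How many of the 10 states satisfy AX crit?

2

Sat(AX crit) = {s : every successor in {0, 3, 7}} = {0, 4}
|Sat(AX crit)| = |{0, 4}| = 2.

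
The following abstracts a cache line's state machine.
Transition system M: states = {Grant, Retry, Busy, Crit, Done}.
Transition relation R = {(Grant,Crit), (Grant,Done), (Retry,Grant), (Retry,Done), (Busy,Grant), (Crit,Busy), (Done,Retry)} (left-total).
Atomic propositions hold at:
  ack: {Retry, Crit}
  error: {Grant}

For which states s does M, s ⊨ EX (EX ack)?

{Grant, Retry, Busy}

Sat(EX ack) = {s : some successor in {Retry, Crit}} = {Grant, Done}
Sat(EX (EX ack)) = {s : some successor in {Grant, Done}} = {Grant, Retry, Busy}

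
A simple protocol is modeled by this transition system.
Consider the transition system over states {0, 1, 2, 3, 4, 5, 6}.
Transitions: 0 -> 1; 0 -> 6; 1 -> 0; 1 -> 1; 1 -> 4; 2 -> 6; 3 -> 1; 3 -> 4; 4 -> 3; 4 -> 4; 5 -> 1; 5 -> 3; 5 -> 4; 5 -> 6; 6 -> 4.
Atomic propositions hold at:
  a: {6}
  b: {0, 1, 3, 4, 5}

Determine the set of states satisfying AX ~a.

{1, 3, 4, 6}

Sat(~a) = {0, 1, 2, 3, 4, 5}
Sat(AX ~a) = {s : every successor in {0, 1, 2, 3, 4, 5}} = {1, 3, 4, 6}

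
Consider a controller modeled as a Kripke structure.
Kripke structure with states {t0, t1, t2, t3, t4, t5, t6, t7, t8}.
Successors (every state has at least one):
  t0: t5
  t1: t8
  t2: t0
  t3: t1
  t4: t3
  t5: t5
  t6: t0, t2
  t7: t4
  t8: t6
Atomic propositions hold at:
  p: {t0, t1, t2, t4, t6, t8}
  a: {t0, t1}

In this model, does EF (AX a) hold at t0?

Sat(AX a) = {s : every successor in {t0, t1}} = {t2, t3}
EF (AX a): least fixpoint, start Z0 = {t2, t3}, add states with some successor in Z. Z1 = {t2, t3, t4, t6}; Z2 = {t2, t3, t4, t6, t7, t8}; Z3 = {t1, t2, t3, t4, t6, t7, t8}; fixed.
Sat(EF (AX a)) = {t1, t2, t3, t4, t6, t7, t8}
t0 ∉ Sat(EF (AX a)) = {t1, t2, t3, t4, t6, t7, t8}, so the formula does not hold at t0.

No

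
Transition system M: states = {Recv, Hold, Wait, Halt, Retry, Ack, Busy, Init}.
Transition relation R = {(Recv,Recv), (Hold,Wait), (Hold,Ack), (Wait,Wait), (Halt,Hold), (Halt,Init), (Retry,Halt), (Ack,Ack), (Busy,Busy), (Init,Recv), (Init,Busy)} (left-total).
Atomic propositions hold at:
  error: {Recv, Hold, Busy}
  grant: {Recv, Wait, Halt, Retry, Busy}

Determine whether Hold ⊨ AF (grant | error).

Sat(grant | error) = {Recv, Hold, Wait, Halt, Retry, Busy}
AF (grant | error): least fixpoint, start Z0 = {Recv, Hold, Wait, Halt, Retry, Busy}, add states with every successor in Z. Z1 = {Recv, Hold, Wait, Halt, Retry, Busy, Init}; fixed.
Sat(AF (grant | error)) = {Recv, Hold, Wait, Halt, Retry, Busy, Init}
Hold ∈ Sat(AF (grant | error)) = {Recv, Hold, Wait, Halt, Retry, Busy, Init}, so the formula holds at Hold.

Yes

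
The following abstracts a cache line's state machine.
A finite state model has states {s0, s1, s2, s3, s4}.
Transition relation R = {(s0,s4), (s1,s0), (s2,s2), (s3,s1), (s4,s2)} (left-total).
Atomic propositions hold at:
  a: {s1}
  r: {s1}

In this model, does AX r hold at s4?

No

Sat(AX r) = {s : every successor in {s1}} = {s3}
s4 ∉ Sat(AX r) = {s3}, so the formula does not hold at s4.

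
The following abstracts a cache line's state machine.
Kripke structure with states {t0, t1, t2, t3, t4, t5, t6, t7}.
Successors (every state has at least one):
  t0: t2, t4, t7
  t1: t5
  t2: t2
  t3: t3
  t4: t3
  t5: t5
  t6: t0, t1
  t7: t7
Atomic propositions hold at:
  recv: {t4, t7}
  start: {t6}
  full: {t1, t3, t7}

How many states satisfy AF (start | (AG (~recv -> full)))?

Sat(~recv) = {t0, t1, t2, t3, t5, t6}
Sat(~recv -> full) = {t1, t3, t4, t7}
AG (~recv -> full): greatest fixpoint, start Z0 = {t1, t3, t4, t7}, keep only states in Sat with every successor in Z. Z1 = {t3, t4, t7}; fixed.
Sat(AG (~recv -> full)) = {t3, t4, t7}
Sat(start | (AG (~recv -> full))) = {t3, t4, t6, t7}
AF (start | (AG (~recv -> full))): least fixpoint, start Z0 = {t3, t4, t6, t7}, add states with every successor in Z. Already a fixed point.
Sat(AF (start | (AG (~recv -> full)))) = {t3, t4, t6, t7}
|Sat(AF (start | (AG (~recv -> full))))| = |{t3, t4, t6, t7}| = 4.

4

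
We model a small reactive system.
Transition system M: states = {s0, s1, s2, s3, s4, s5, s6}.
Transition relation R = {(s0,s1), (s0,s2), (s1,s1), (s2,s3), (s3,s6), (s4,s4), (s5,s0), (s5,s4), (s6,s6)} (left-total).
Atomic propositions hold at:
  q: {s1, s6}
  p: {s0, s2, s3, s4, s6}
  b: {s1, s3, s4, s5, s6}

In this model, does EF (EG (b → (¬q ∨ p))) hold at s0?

Yes

Sat(¬q) = {s0, s2, s3, s4, s5}
Sat(¬q ∨ p) = {s0, s2, s3, s4, s5, s6}
Sat(b → (¬q ∨ p)) = {s0, s2, s3, s4, s5, s6}
EG (b → (¬q ∨ p)): greatest fixpoint, start Z0 = {s0, s2, s3, s4, s5, s6}, keep only states in Sat with some successor in Z. Already a fixed point.
Sat(EG (b → (¬q ∨ p))) = {s0, s2, s3, s4, s5, s6}
EF (EG (b → (¬q ∨ p))): least fixpoint, start Z0 = {s0, s2, s3, s4, s5, s6}, add states with some successor in Z. Already a fixed point.
Sat(EF (EG (b → (¬q ∨ p)))) = {s0, s2, s3, s4, s5, s6}
s0 ∈ Sat(EF (EG (b → (¬q ∨ p)))) = {s0, s2, s3, s4, s5, s6}, so the formula holds at s0.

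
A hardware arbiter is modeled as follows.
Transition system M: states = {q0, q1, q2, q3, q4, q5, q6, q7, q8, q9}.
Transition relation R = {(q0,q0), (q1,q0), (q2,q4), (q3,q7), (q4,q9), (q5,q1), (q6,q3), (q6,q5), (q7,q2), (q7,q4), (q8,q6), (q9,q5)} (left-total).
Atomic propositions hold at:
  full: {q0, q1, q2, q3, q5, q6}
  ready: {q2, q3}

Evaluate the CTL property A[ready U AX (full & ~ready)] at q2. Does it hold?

No

Sat(~ready) = {q0, q1, q4, q5, q6, q7, q8, q9}
Sat(full & ~ready) = {q0, q1, q5, q6}
Sat(AX (full & ~ready)) = {s : every successor in {q0, q1, q5, q6}} = {q0, q1, q5, q8, q9}
A[ready U AX (full & ~ready)]: least fixpoint, start Z0 = Sat(AX (full & ~ready)) = {q0, q1, q5, q8, q9}, add states in Sat(ready) with every successor in Z. Already a fixed point.
Sat(A[ready U AX (full & ~ready)]) = {q0, q1, q5, q8, q9}
q2 ∉ Sat(A[ready U AX (full & ~ready)]) = {q0, q1, q5, q8, q9}, so the formula does not hold at q2.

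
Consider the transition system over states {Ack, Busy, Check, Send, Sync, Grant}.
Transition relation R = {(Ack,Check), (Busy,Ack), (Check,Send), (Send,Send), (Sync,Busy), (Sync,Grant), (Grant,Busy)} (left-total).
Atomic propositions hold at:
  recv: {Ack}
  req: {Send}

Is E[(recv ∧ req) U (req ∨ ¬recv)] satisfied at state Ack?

Sat(recv ∧ req) = ∅
Sat(¬recv) = {Busy, Check, Send, Sync, Grant}
Sat(req ∨ ¬recv) = {Busy, Check, Send, Sync, Grant}
E[(recv ∧ req) U (req ∨ ¬recv)]: least fixpoint, start Z0 = Sat((req ∨ ¬recv)) = {Busy, Check, Send, Sync, Grant}, add states in Sat(recv ∧ req) with some successor in Z. Already a fixed point.
Sat(E[(recv ∧ req) U (req ∨ ¬recv)]) = {Busy, Check, Send, Sync, Grant}
Ack ∉ Sat(E[(recv ∧ req) U (req ∨ ¬recv)]) = {Busy, Check, Send, Sync, Grant}, so the formula does not hold at Ack.

No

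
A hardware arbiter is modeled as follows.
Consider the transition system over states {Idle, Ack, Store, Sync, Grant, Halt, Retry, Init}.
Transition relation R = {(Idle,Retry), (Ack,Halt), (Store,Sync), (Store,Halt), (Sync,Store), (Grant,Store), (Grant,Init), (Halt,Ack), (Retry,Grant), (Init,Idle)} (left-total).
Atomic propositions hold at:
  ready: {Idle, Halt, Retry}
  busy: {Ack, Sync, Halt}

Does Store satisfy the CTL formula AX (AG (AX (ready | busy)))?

No

Sat(ready | busy) = {Idle, Ack, Sync, Halt, Retry}
Sat(AX (ready | busy)) = {s : every successor in {Idle, Ack, Sync, Halt, Retry}} = {Idle, Ack, Store, Halt, Init}
AG (AX (ready | busy)): greatest fixpoint, start Z0 = {Idle, Ack, Store, Halt, Init}, keep only states in Sat with every successor in Z. Z1 = {Ack, Halt, Init}; Z2 = {Ack, Halt}; fixed.
Sat(AG (AX (ready | busy))) = {Ack, Halt}
Sat(AX (AG (AX (ready | busy)))) = {s : every successor in {Ack, Halt}} = {Ack, Halt}
Store ∉ Sat(AX (AG (AX (ready | busy)))) = {Ack, Halt}, so the formula does not hold at Store.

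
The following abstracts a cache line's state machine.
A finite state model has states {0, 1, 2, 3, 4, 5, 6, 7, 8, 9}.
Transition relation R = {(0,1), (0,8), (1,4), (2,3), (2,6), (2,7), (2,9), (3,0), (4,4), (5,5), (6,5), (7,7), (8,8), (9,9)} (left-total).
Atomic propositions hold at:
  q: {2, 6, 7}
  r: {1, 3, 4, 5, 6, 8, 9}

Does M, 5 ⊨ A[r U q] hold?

No

A[r U q]: least fixpoint, start Z0 = Sat(q) = {2, 6, 7}, add states in Sat(r) with every successor in Z. Already a fixed point.
Sat(A[r U q]) = {2, 6, 7}
5 ∉ Sat(A[r U q]) = {2, 6, 7}, so the formula does not hold at 5.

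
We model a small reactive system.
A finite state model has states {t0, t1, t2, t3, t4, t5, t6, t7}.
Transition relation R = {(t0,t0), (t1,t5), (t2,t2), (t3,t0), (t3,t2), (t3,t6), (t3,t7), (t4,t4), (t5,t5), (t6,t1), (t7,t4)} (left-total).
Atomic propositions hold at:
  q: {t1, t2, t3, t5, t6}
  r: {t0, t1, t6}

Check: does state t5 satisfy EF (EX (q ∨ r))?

Yes

Sat(q ∨ r) = {t0, t1, t2, t3, t5, t6}
Sat(EX (q ∨ r)) = {s : some successor in {t0, t1, t2, t3, t5, t6}} = {t0, t1, t2, t3, t5, t6}
EF (EX (q ∨ r)): least fixpoint, start Z0 = {t0, t1, t2, t3, t5, t6}, add states with some successor in Z. Already a fixed point.
Sat(EF (EX (q ∨ r))) = {t0, t1, t2, t3, t5, t6}
t5 ∈ Sat(EF (EX (q ∨ r))) = {t0, t1, t2, t3, t5, t6}, so the formula holds at t5.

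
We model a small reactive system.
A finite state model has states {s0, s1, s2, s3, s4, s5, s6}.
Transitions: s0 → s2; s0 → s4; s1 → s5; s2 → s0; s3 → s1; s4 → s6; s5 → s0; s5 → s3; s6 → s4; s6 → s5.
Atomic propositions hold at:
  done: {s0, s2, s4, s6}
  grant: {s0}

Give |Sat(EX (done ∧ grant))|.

2

Sat(done ∧ grant) = {s0}
Sat(EX (done ∧ grant)) = {s : some successor in {s0}} = {s2, s5}
|Sat(EX (done ∧ grant))| = |{s2, s5}| = 2.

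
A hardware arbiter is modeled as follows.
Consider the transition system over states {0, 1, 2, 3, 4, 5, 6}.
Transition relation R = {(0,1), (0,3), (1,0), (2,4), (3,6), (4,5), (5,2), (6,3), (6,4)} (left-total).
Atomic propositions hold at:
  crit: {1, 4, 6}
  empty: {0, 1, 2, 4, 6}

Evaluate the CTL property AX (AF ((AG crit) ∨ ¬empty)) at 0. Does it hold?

AG crit: greatest fixpoint, start Z0 = {1, 4, 6}, keep only states in Sat with every successor in Z. Z1 = ∅; fixed.
Sat(AG crit) = ∅
Sat(¬empty) = {3, 5}
Sat((AG crit) ∨ ¬empty) = {3, 5}
AF ((AG crit) ∨ ¬empty): least fixpoint, start Z0 = {3, 5}, add states with every successor in Z. Z1 = {3, 4, 5}; Z2 = {2, 3, 4, 5, 6}; fixed.
Sat(AF ((AG crit) ∨ ¬empty)) = {2, 3, 4, 5, 6}
Sat(AX (AF ((AG crit) ∨ ¬empty))) = {s : every successor in {2, 3, 4, 5, 6}} = {2, 3, 4, 5, 6}
0 ∉ Sat(AX (AF ((AG crit) ∨ ¬empty))) = {2, 3, 4, 5, 6}, so the formula does not hold at 0.

No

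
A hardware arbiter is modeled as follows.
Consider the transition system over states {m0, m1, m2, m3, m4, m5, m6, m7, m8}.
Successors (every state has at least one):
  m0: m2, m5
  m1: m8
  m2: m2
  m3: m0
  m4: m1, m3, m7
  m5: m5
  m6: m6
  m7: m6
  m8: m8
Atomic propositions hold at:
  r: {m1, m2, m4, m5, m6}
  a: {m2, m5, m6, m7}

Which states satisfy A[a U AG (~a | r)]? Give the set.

Sat(~a) = {m0, m1, m3, m4, m8}
Sat(~a | r) = {m0, m1, m2, m3, m4, m5, m6, m8}
AG (~a | r): greatest fixpoint, start Z0 = {m0, m1, m2, m3, m4, m5, m6, m8}, keep only states in Sat with every successor in Z. Z1 = {m0, m1, m2, m3, m5, m6, m8}; fixed.
Sat(AG (~a | r)) = {m0, m1, m2, m3, m5, m6, m8}
A[a U AG (~a | r)]: least fixpoint, start Z0 = Sat(AG (~a | r)) = {m0, m1, m2, m3, m5, m6, m8}, add states in Sat(a) with every successor in Z. Z1 = {m0, m1, m2, m3, m5, m6, m7, m8}; fixed.
Sat(A[a U AG (~a | r)]) = {m0, m1, m2, m3, m5, m6, m7, m8}

{m0, m1, m2, m3, m5, m6, m7, m8}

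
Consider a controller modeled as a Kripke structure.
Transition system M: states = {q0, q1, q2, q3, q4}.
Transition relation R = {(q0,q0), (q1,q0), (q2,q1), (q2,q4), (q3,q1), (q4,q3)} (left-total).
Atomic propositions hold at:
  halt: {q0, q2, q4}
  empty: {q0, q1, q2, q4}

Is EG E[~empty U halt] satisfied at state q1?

Sat(~empty) = {q3}
E[~empty U halt]: least fixpoint, start Z0 = Sat(halt) = {q0, q2, q4}, add states in Sat(~empty) with some successor in Z. Already a fixed point.
Sat(E[~empty U halt]) = {q0, q2, q4}
EG E[~empty U halt]: greatest fixpoint, start Z0 = {q0, q2, q4}, keep only states in Sat with some successor in Z. Z1 = {q0, q2}; Z2 = {q0}; fixed.
Sat(EG E[~empty U halt]) = {q0}
q1 ∉ Sat(EG E[~empty U halt]) = {q0}, so the formula does not hold at q1.

No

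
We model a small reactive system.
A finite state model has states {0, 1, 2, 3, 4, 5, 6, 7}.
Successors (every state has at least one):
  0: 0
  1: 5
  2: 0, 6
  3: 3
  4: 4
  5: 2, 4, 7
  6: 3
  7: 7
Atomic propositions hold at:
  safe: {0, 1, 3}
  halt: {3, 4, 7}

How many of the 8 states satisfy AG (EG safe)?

2

EG safe: greatest fixpoint, start Z0 = {0, 1, 3}, keep only states in Sat with some successor in Z. Z1 = {0, 3}; fixed.
Sat(EG safe) = {0, 3}
AG (EG safe): greatest fixpoint, start Z0 = {0, 3}, keep only states in Sat with every successor in Z. Already a fixed point.
Sat(AG (EG safe)) = {0, 3}
|Sat(AG (EG safe))| = |{0, 3}| = 2.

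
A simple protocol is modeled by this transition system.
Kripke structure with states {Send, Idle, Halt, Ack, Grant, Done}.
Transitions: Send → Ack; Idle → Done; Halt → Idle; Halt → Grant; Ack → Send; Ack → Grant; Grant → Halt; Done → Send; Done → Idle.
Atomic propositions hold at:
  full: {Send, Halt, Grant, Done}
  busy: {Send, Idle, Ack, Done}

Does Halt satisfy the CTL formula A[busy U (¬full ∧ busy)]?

Sat(¬full) = {Idle, Ack}
Sat(¬full ∧ busy) = {Idle, Ack}
A[busy U (¬full ∧ busy)]: least fixpoint, start Z0 = Sat((¬full ∧ busy)) = {Idle, Ack}, add states in Sat(busy) with every successor in Z. Z1 = {Send, Idle, Ack}; Z2 = {Send, Idle, Ack, Done}; fixed.
Sat(A[busy U (¬full ∧ busy)]) = {Send, Idle, Ack, Done}
Halt ∉ Sat(A[busy U (¬full ∧ busy)]) = {Send, Idle, Ack, Done}, so the formula does not hold at Halt.

No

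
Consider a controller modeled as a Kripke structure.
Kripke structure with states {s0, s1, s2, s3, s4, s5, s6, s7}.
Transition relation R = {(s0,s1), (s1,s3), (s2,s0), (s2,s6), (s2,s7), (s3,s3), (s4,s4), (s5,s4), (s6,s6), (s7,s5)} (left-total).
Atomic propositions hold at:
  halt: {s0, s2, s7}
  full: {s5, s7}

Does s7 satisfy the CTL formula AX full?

Sat(AX full) = {s : every successor in {s5, s7}} = {s7}
s7 ∈ Sat(AX full) = {s7}, so the formula holds at s7.

Yes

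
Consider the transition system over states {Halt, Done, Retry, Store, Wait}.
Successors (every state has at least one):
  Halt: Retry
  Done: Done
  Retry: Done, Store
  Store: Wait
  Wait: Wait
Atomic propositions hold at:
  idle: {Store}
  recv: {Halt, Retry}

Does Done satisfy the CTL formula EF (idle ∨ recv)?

No

Sat(idle ∨ recv) = {Halt, Retry, Store}
EF (idle ∨ recv): least fixpoint, start Z0 = {Halt, Retry, Store}, add states with some successor in Z. Already a fixed point.
Sat(EF (idle ∨ recv)) = {Halt, Retry, Store}
Done ∉ Sat(EF (idle ∨ recv)) = {Halt, Retry, Store}, so the formula does not hold at Done.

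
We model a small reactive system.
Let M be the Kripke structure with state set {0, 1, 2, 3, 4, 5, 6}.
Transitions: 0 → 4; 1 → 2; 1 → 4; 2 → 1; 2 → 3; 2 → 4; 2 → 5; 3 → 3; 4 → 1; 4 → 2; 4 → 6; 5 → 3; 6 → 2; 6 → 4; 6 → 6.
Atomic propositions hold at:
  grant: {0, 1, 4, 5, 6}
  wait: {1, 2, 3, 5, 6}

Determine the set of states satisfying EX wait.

Sat(EX wait) = {s : some successor in {1, 2, 3, 5, 6}} = {1, 2, 3, 4, 5, 6}

{1, 2, 3, 4, 5, 6}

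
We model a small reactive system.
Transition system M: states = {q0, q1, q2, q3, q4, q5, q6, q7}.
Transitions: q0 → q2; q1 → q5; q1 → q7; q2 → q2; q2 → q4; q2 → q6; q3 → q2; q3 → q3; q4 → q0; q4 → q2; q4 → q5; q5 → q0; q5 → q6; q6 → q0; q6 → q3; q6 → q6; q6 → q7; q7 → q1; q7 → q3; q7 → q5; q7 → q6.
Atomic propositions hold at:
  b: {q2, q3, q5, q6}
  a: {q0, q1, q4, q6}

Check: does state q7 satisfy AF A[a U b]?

A[a U b]: least fixpoint, start Z0 = Sat(b) = {q2, q3, q5, q6}, add states in Sat(a) with every successor in Z. Z1 = {q0, q2, q3, q5, q6}; Z2 = {q0, q2, q3, q4, q5, q6}; fixed.
Sat(A[a U b]) = {q0, q2, q3, q4, q5, q6}
AF A[a U b]: least fixpoint, start Z0 = {q0, q2, q3, q4, q5, q6}, add states with every successor in Z. Already a fixed point.
Sat(AF A[a U b]) = {q0, q2, q3, q4, q5, q6}
q7 ∉ Sat(AF A[a U b]) = {q0, q2, q3, q4, q5, q6}, so the formula does not hold at q7.

No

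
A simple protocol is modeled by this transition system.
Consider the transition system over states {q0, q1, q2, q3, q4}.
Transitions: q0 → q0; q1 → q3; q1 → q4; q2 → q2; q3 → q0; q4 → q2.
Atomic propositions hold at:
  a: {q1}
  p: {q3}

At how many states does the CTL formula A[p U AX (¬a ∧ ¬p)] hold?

Sat(¬a) = {q0, q2, q3, q4}
Sat(¬p) = {q0, q1, q2, q4}
Sat(¬a ∧ ¬p) = {q0, q2, q4}
Sat(AX (¬a ∧ ¬p)) = {s : every successor in {q0, q2, q4}} = {q0, q2, q3, q4}
A[p U AX (¬a ∧ ¬p)]: least fixpoint, start Z0 = Sat(AX (¬a ∧ ¬p)) = {q0, q2, q3, q4}, add states in Sat(p) with every successor in Z. Already a fixed point.
Sat(A[p U AX (¬a ∧ ¬p)]) = {q0, q2, q3, q4}
|Sat(A[p U AX (¬a ∧ ¬p)])| = |{q0, q2, q3, q4}| = 4.

4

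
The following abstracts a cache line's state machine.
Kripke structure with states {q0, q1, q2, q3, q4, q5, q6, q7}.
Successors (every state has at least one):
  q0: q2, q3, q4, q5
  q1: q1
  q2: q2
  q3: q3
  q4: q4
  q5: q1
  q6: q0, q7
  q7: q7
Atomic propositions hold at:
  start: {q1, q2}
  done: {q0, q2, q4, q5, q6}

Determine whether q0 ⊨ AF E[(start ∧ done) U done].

Yes

Sat(start ∧ done) = {q2}
E[(start ∧ done) U done]: least fixpoint, start Z0 = Sat(done) = {q0, q2, q4, q5, q6}, add states in Sat(start ∧ done) with some successor in Z. Already a fixed point.
Sat(E[(start ∧ done) U done]) = {q0, q2, q4, q5, q6}
AF E[(start ∧ done) U done]: least fixpoint, start Z0 = {q0, q2, q4, q5, q6}, add states with every successor in Z. Already a fixed point.
Sat(AF E[(start ∧ done) U done]) = {q0, q2, q4, q5, q6}
q0 ∈ Sat(AF E[(start ∧ done) U done]) = {q0, q2, q4, q5, q6}, so the formula holds at q0.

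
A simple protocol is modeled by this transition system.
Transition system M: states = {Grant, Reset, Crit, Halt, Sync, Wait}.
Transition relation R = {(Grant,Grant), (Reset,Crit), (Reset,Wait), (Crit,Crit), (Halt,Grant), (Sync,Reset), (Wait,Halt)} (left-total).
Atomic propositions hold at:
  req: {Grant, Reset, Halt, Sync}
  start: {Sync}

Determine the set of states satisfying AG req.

AG req: greatest fixpoint, start Z0 = {Grant, Reset, Halt, Sync}, keep only states in Sat with every successor in Z. Z1 = {Grant, Halt, Sync}; Z2 = {Grant, Halt}; fixed.
Sat(AG req) = {Grant, Halt}

{Grant, Halt}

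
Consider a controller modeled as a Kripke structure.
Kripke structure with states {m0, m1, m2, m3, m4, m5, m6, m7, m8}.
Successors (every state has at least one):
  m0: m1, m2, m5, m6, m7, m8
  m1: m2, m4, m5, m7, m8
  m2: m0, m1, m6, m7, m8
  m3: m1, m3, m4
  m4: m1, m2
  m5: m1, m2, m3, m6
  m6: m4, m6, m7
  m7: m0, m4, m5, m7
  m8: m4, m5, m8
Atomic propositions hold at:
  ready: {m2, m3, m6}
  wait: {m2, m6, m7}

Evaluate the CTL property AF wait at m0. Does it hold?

AF wait: least fixpoint, start Z0 = {m2, m6, m7}, add states with every successor in Z. Already a fixed point.
Sat(AF wait) = {m2, m6, m7}
m0 ∉ Sat(AF wait) = {m2, m6, m7}, so the formula does not hold at m0.

No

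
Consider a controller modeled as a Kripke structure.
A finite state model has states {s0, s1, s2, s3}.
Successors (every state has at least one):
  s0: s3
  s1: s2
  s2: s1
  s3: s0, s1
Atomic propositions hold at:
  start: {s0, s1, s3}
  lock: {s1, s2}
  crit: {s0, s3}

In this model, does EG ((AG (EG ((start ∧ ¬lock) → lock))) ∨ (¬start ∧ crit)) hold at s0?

No

Sat(¬lock) = {s0, s3}
Sat(start ∧ ¬lock) = {s0, s3}
Sat((start ∧ ¬lock) → lock) = {s1, s2}
EG ((start ∧ ¬lock) → lock): greatest fixpoint, start Z0 = {s1, s2}, keep only states in Sat with some successor in Z. Already a fixed point.
Sat(EG ((start ∧ ¬lock) → lock)) = {s1, s2}
AG (EG ((start ∧ ¬lock) → lock)): greatest fixpoint, start Z0 = {s1, s2}, keep only states in Sat with every successor in Z. Already a fixed point.
Sat(AG (EG ((start ∧ ¬lock) → lock))) = {s1, s2}
Sat(¬start) = {s2}
Sat(¬start ∧ crit) = ∅
Sat((AG (EG ((start ∧ ¬lock) → lock))) ∨ (¬start ∧ crit)) = {s1, s2}
EG ((AG (EG ((start ∧ ¬lock) → lock))) ∨ (¬start ∧ crit)): greatest fixpoint, start Z0 = {s1, s2}, keep only states in Sat with some successor in Z. Already a fixed point.
Sat(EG ((AG (EG ((start ∧ ¬lock) → lock))) ∨ (¬start ∧ crit))) = {s1, s2}
s0 ∉ Sat(EG ((AG (EG ((start ∧ ¬lock) → lock))) ∨ (¬start ∧ crit))) = {s1, s2}, so the formula does not hold at s0.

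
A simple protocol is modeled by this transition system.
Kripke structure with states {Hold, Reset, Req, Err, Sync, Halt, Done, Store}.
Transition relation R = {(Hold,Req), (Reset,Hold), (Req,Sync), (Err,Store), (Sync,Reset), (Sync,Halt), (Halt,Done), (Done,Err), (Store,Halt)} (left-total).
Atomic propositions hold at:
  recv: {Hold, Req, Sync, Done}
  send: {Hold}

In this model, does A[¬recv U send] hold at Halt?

Sat(¬recv) = {Reset, Err, Halt, Store}
A[¬recv U send]: least fixpoint, start Z0 = Sat(send) = {Hold}, add states in Sat(¬recv) with every successor in Z. Z1 = {Hold, Reset}; fixed.
Sat(A[¬recv U send]) = {Hold, Reset}
Halt ∉ Sat(A[¬recv U send]) = {Hold, Reset}, so the formula does not hold at Halt.

No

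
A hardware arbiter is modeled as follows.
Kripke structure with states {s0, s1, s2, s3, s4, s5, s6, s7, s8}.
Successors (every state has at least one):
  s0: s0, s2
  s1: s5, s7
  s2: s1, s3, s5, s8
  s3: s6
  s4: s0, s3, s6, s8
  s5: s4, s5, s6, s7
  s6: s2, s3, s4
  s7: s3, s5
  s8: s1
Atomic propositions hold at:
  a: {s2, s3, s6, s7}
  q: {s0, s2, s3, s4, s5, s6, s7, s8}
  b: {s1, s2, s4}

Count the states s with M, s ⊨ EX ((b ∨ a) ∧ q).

8

Sat(b ∨ a) = {s1, s2, s3, s4, s6, s7}
Sat((b ∨ a) ∧ q) = {s2, s3, s4, s6, s7}
Sat(EX ((b ∨ a) ∧ q)) = {s : some successor in {s2, s3, s4, s6, s7}} = {s0, s1, s2, s3, s4, s5, s6, s7}
|Sat(EX ((b ∨ a) ∧ q))| = |{s0, s1, s2, s3, s4, s5, s6, s7}| = 8.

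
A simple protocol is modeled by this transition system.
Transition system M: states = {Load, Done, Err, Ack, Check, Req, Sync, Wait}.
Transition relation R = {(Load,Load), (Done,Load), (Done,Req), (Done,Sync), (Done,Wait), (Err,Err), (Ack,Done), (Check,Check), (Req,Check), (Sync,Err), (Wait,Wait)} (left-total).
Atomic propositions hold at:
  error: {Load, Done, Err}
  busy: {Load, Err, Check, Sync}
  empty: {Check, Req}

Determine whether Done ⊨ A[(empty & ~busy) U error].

Sat(~busy) = {Done, Ack, Req, Wait}
Sat(empty & ~busy) = {Req}
A[(empty & ~busy) U error]: least fixpoint, start Z0 = Sat(error) = {Load, Done, Err}, add states in Sat(empty & ~busy) with every successor in Z. Already a fixed point.
Sat(A[(empty & ~busy) U error]) = {Load, Done, Err}
Done ∈ Sat(A[(empty & ~busy) U error]) = {Load, Done, Err}, so the formula holds at Done.

Yes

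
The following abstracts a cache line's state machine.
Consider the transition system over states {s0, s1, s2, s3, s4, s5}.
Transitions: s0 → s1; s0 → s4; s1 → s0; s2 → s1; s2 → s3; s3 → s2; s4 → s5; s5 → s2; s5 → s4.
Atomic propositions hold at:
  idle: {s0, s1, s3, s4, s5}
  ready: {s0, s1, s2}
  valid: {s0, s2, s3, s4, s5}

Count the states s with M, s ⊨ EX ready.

5

Sat(EX ready) = {s : some successor in {s0, s1, s2}} = {s0, s1, s2, s3, s5}
|Sat(EX ready)| = |{s0, s1, s2, s3, s5}| = 5.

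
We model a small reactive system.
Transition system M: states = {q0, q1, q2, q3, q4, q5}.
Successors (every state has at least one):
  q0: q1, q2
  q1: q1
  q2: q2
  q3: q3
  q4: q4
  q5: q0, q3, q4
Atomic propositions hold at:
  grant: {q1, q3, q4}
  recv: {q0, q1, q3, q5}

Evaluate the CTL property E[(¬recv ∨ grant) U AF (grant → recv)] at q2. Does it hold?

Sat(¬recv) = {q2, q4}
Sat(¬recv ∨ grant) = {q1, q2, q3, q4}
Sat(grant → recv) = {q0, q1, q2, q3, q5}
AF (grant → recv): least fixpoint, start Z0 = {q0, q1, q2, q3, q5}, add states with every successor in Z. Already a fixed point.
Sat(AF (grant → recv)) = {q0, q1, q2, q3, q5}
E[(¬recv ∨ grant) U AF (grant → recv)]: least fixpoint, start Z0 = Sat(AF (grant → recv)) = {q0, q1, q2, q3, q5}, add states in Sat(¬recv ∨ grant) with some successor in Z. Already a fixed point.
Sat(E[(¬recv ∨ grant) U AF (grant → recv)]) = {q0, q1, q2, q3, q5}
q2 ∈ Sat(E[(¬recv ∨ grant) U AF (grant → recv)]) = {q0, q1, q2, q3, q5}, so the formula holds at q2.

Yes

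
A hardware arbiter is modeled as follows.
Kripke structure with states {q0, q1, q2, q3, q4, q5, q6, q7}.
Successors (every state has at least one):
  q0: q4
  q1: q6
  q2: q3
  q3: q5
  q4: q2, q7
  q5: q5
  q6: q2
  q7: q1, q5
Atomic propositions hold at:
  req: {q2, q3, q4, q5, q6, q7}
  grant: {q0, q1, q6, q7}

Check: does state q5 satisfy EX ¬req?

Sat(¬req) = {q0, q1}
Sat(EX ¬req) = {s : some successor in {q0, q1}} = {q7}
q5 ∉ Sat(EX ¬req) = {q7}, so the formula does not hold at q5.

No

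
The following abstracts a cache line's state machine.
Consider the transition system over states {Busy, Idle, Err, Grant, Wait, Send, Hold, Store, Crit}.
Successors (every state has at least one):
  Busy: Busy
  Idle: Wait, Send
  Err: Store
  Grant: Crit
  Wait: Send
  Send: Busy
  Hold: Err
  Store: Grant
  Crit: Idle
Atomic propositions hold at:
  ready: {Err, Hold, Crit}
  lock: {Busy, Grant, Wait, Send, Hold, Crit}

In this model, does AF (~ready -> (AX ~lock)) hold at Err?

Yes

Sat(~ready) = {Busy, Idle, Grant, Wait, Send, Store}
Sat(~lock) = {Idle, Err, Store}
Sat(AX ~lock) = {s : every successor in {Idle, Err, Store}} = {Err, Hold, Crit}
Sat(~ready -> (AX ~lock)) = {Err, Hold, Crit}
AF (~ready -> (AX ~lock)): least fixpoint, start Z0 = {Err, Hold, Crit}, add states with every successor in Z. Z1 = {Err, Grant, Hold, Crit}; Z2 = {Err, Grant, Hold, Store, Crit}; fixed.
Sat(AF (~ready -> (AX ~lock))) = {Err, Grant, Hold, Store, Crit}
Err ∈ Sat(AF (~ready -> (AX ~lock))) = {Err, Grant, Hold, Store, Crit}, so the formula holds at Err.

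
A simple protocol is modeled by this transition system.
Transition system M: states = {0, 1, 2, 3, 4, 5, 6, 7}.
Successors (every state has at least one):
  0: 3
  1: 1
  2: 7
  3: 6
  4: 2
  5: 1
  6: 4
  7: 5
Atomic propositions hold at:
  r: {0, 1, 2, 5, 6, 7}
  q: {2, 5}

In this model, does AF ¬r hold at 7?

Sat(¬r) = {3, 4}
AF ¬r: least fixpoint, start Z0 = {3, 4}, add states with every successor in Z. Z1 = {0, 3, 4, 6}; fixed.
Sat(AF ¬r) = {0, 3, 4, 6}
7 ∉ Sat(AF ¬r) = {0, 3, 4, 6}, so the formula does not hold at 7.

No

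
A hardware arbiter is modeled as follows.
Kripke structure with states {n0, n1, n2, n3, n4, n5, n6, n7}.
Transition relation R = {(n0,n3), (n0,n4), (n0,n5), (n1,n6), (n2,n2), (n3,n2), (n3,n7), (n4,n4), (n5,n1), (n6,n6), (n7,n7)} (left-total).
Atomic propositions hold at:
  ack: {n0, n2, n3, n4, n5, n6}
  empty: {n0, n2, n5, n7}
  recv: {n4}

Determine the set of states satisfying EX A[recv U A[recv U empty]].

A[recv U empty]: least fixpoint, start Z0 = Sat(empty) = {n0, n2, n5, n7}, add states in Sat(recv) with every successor in Z. Already a fixed point.
Sat(A[recv U empty]) = {n0, n2, n5, n7}
A[recv U A[recv U empty]]: least fixpoint, start Z0 = Sat(A[recv U empty]) = {n0, n2, n5, n7}, add states in Sat(recv) with every successor in Z. Already a fixed point.
Sat(A[recv U A[recv U empty]]) = {n0, n2, n5, n7}
Sat(EX A[recv U A[recv U empty]]) = {s : some successor in {n0, n2, n5, n7}} = {n0, n2, n3, n7}

{n0, n2, n3, n7}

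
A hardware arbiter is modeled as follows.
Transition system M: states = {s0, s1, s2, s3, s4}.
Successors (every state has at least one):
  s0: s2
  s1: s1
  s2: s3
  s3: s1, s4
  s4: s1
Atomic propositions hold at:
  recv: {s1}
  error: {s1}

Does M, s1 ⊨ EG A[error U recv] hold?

Yes

A[error U recv]: least fixpoint, start Z0 = Sat(recv) = {s1}, add states in Sat(error) with every successor in Z. Already a fixed point.
Sat(A[error U recv]) = {s1}
EG A[error U recv]: greatest fixpoint, start Z0 = {s1}, keep only states in Sat with some successor in Z. Already a fixed point.
Sat(EG A[error U recv]) = {s1}
s1 ∈ Sat(EG A[error U recv]) = {s1}, so the formula holds at s1.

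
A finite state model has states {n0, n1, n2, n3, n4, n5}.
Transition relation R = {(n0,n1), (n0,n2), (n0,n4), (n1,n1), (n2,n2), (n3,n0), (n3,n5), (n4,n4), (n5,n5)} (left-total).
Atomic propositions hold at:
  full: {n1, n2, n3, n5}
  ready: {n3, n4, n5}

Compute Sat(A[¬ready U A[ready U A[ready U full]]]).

{n1, n2, n3, n5}

Sat(¬ready) = {n0, n1, n2}
A[ready U full]: least fixpoint, start Z0 = Sat(full) = {n1, n2, n3, n5}, add states in Sat(ready) with every successor in Z. Already a fixed point.
Sat(A[ready U full]) = {n1, n2, n3, n5}
A[ready U A[ready U full]]: least fixpoint, start Z0 = Sat(A[ready U full]) = {n1, n2, n3, n5}, add states in Sat(ready) with every successor in Z. Already a fixed point.
Sat(A[ready U A[ready U full]]) = {n1, n2, n3, n5}
A[¬ready U A[ready U A[ready U full]]]: least fixpoint, start Z0 = Sat(A[ready U A[ready U full]]) = {n1, n2, n3, n5}, add states in Sat(¬ready) with every successor in Z. Already a fixed point.
Sat(A[¬ready U A[ready U A[ready U full]]]) = {n1, n2, n3, n5}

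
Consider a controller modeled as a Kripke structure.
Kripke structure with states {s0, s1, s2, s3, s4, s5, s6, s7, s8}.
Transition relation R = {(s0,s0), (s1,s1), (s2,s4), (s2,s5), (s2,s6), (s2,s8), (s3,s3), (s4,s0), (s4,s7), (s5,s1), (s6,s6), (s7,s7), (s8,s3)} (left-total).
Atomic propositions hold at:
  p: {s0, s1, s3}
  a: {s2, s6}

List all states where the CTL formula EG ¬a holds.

{s0, s1, s3, s4, s5, s7, s8}

Sat(¬a) = {s0, s1, s3, s4, s5, s7, s8}
EG ¬a: greatest fixpoint, start Z0 = {s0, s1, s3, s4, s5, s7, s8}, keep only states in Sat with some successor in Z. Already a fixed point.
Sat(EG ¬a) = {s0, s1, s3, s4, s5, s7, s8}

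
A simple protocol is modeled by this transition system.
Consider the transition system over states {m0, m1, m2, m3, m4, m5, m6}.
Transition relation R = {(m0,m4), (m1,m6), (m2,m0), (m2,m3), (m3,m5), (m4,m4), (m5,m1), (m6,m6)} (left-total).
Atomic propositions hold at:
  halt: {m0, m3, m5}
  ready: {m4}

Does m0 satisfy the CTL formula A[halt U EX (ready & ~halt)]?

Sat(~halt) = {m1, m2, m4, m6}
Sat(ready & ~halt) = {m4}
Sat(EX (ready & ~halt)) = {s : some successor in {m4}} = {m0, m4}
A[halt U EX (ready & ~halt)]: least fixpoint, start Z0 = Sat(EX (ready & ~halt)) = {m0, m4}, add states in Sat(halt) with every successor in Z. Already a fixed point.
Sat(A[halt U EX (ready & ~halt)]) = {m0, m4}
m0 ∈ Sat(A[halt U EX (ready & ~halt)]) = {m0, m4}, so the formula holds at m0.

Yes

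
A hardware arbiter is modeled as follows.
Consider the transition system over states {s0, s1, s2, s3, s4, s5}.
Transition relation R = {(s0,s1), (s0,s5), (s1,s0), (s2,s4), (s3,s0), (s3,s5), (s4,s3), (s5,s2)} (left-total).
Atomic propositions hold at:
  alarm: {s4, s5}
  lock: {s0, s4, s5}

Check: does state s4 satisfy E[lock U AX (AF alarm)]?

No

AF alarm: least fixpoint, start Z0 = {s4, s5}, add states with every successor in Z. Z1 = {s2, s4, s5}; fixed.
Sat(AF alarm) = {s2, s4, s5}
Sat(AX (AF alarm)) = {s : every successor in {s2, s4, s5}} = {s2, s5}
E[lock U AX (AF alarm)]: least fixpoint, start Z0 = Sat(AX (AF alarm)) = {s2, s5}, add states in Sat(lock) with some successor in Z. Z1 = {s0, s2, s5}; fixed.
Sat(E[lock U AX (AF alarm)]) = {s0, s2, s5}
s4 ∉ Sat(E[lock U AX (AF alarm)]) = {s0, s2, s5}, so the formula does not hold at s4.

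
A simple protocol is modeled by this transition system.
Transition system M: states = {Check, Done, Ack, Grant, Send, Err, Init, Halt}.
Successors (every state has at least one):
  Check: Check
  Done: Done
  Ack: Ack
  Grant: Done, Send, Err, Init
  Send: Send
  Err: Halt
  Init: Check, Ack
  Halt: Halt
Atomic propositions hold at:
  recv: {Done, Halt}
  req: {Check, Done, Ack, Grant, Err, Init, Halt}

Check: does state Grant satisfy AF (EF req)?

EF req: least fixpoint, start Z0 = {Check, Done, Ack, Grant, Err, Init, Halt}, add states with some successor in Z. Already a fixed point.
Sat(EF req) = {Check, Done, Ack, Grant, Err, Init, Halt}
AF (EF req): least fixpoint, start Z0 = {Check, Done, Ack, Grant, Err, Init, Halt}, add states with every successor in Z. Already a fixed point.
Sat(AF (EF req)) = {Check, Done, Ack, Grant, Err, Init, Halt}
Grant ∈ Sat(AF (EF req)) = {Check, Done, Ack, Grant, Err, Init, Halt}, so the formula holds at Grant.

Yes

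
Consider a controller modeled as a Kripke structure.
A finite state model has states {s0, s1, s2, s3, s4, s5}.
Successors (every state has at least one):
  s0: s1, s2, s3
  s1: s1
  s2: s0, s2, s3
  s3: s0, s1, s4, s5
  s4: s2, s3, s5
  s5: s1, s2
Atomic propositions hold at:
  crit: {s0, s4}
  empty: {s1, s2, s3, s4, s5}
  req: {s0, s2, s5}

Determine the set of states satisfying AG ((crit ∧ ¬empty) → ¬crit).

{s1}

Sat(¬empty) = {s0}
Sat(crit ∧ ¬empty) = {s0}
Sat(¬crit) = {s1, s2, s3, s5}
Sat((crit ∧ ¬empty) → ¬crit) = {s1, s2, s3, s4, s5}
AG ((crit ∧ ¬empty) → ¬crit): greatest fixpoint, start Z0 = {s1, s2, s3, s4, s5}, keep only states in Sat with every successor in Z. Z1 = {s1, s4, s5}; Z2 = {s1}; fixed.
Sat(AG ((crit ∧ ¬empty) → ¬crit)) = {s1}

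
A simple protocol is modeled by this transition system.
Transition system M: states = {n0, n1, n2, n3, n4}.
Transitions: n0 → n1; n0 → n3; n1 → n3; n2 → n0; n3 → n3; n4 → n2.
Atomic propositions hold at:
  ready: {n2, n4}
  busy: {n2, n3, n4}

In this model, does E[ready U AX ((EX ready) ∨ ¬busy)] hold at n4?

Yes

Sat(EX ready) = {s : some successor in {n2, n4}} = {n4}
Sat(¬busy) = {n0, n1}
Sat((EX ready) ∨ ¬busy) = {n0, n1, n4}
Sat(AX ((EX ready) ∨ ¬busy)) = {s : every successor in {n0, n1, n4}} = {n2}
E[ready U AX ((EX ready) ∨ ¬busy)]: least fixpoint, start Z0 = Sat(AX ((EX ready) ∨ ¬busy)) = {n2}, add states in Sat(ready) with some successor in Z. Z1 = {n2, n4}; fixed.
Sat(E[ready U AX ((EX ready) ∨ ¬busy)]) = {n2, n4}
n4 ∈ Sat(E[ready U AX ((EX ready) ∨ ¬busy)]) = {n2, n4}, so the formula holds at n4.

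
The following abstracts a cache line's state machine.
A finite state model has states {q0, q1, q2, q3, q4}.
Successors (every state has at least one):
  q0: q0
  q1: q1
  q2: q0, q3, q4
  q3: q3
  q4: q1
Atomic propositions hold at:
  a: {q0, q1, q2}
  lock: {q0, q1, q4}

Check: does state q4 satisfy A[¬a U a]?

Yes

Sat(¬a) = {q3, q4}
A[¬a U a]: least fixpoint, start Z0 = Sat(a) = {q0, q1, q2}, add states in Sat(¬a) with every successor in Z. Z1 = {q0, q1, q2, q4}; fixed.
Sat(A[¬a U a]) = {q0, q1, q2, q4}
q4 ∈ Sat(A[¬a U a]) = {q0, q1, q2, q4}, so the formula holds at q4.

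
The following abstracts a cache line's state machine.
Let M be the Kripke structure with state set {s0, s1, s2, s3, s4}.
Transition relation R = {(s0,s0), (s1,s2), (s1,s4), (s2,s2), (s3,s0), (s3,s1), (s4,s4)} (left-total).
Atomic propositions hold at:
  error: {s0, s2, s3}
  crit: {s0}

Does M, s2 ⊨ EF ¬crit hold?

Yes

Sat(¬crit) = {s1, s2, s3, s4}
EF ¬crit: least fixpoint, start Z0 = {s1, s2, s3, s4}, add states with some successor in Z. Already a fixed point.
Sat(EF ¬crit) = {s1, s2, s3, s4}
s2 ∈ Sat(EF ¬crit) = {s1, s2, s3, s4}, so the formula holds at s2.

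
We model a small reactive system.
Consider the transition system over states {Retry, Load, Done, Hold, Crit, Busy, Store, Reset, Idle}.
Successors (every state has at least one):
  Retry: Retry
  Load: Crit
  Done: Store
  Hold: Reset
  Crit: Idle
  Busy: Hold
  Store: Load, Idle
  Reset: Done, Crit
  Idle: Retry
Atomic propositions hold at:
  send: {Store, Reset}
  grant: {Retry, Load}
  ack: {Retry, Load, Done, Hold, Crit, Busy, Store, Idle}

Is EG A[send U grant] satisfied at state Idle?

No

A[send U grant]: least fixpoint, start Z0 = Sat(grant) = {Retry, Load}, add states in Sat(send) with every successor in Z. Already a fixed point.
Sat(A[send U grant]) = {Retry, Load}
EG A[send U grant]: greatest fixpoint, start Z0 = {Retry, Load}, keep only states in Sat with some successor in Z. Z1 = {Retry}; fixed.
Sat(EG A[send U grant]) = {Retry}
Idle ∉ Sat(EG A[send U grant]) = {Retry}, so the formula does not hold at Idle.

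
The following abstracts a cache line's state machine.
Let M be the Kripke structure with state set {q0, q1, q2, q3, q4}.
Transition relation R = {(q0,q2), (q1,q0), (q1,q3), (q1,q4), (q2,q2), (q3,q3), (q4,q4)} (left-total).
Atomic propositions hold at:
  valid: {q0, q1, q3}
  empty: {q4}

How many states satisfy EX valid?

Sat(EX valid) = {s : some successor in {q0, q1, q3}} = {q1, q3}
|Sat(EX valid)| = |{q1, q3}| = 2.

2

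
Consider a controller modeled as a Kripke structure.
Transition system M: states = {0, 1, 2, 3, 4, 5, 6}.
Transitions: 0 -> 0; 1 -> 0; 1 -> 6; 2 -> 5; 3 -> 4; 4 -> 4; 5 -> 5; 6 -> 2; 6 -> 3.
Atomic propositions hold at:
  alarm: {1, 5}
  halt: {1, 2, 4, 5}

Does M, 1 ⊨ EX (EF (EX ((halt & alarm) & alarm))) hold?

Yes

Sat(halt & alarm) = {1, 5}
Sat((halt & alarm) & alarm) = {1, 5}
Sat(EX ((halt & alarm) & alarm)) = {s : some successor in {1, 5}} = {2, 5}
EF (EX ((halt & alarm) & alarm)): least fixpoint, start Z0 = {2, 5}, add states with some successor in Z. Z1 = {2, 5, 6}; Z2 = {1, 2, 5, 6}; fixed.
Sat(EF (EX ((halt & alarm) & alarm))) = {1, 2, 5, 6}
Sat(EX (EF (EX ((halt & alarm) & alarm)))) = {s : some successor in {1, 2, 5, 6}} = {1, 2, 5, 6}
1 ∈ Sat(EX (EF (EX ((halt & alarm) & alarm)))) = {1, 2, 5, 6}, so the formula holds at 1.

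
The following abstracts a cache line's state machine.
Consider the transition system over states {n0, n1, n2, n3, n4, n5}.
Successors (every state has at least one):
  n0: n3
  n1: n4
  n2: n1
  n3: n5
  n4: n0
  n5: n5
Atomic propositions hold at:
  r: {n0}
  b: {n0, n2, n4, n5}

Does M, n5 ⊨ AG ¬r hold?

Yes

Sat(¬r) = {n1, n2, n3, n4, n5}
AG ¬r: greatest fixpoint, start Z0 = {n1, n2, n3, n4, n5}, keep only states in Sat with every successor in Z. Z1 = {n1, n2, n3, n5}; Z2 = {n2, n3, n5}; Z3 = {n3, n5}; fixed.
Sat(AG ¬r) = {n3, n5}
n5 ∈ Sat(AG ¬r) = {n3, n5}, so the formula holds at n5.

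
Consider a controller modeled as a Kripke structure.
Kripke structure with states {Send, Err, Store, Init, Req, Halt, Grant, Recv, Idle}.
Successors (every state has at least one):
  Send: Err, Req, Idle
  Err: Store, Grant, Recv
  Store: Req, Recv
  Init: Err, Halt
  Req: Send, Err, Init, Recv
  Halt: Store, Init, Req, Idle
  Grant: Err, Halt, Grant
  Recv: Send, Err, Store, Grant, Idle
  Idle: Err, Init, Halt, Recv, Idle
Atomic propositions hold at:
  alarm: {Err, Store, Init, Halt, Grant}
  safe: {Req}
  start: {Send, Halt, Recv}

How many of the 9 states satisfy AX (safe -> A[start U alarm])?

A[start U alarm]: least fixpoint, start Z0 = Sat(alarm) = {Err, Store, Init, Halt, Grant}, add states in Sat(start) with every successor in Z. Already a fixed point.
Sat(A[start U alarm]) = {Err, Store, Init, Halt, Grant}
Sat(safe -> A[start U alarm]) = {Send, Err, Store, Init, Halt, Grant, Recv, Idle}
Sat(AX (safe -> A[start U alarm])) = {s : every successor in {Send, Err, Store, Init, Halt, Grant, Recv, Idle}} = {Err, Init, Req, Grant, Recv, Idle}
|Sat(AX (safe -> A[start U alarm]))| = |{Err, Init, Req, Grant, Recv, Idle}| = 6.

6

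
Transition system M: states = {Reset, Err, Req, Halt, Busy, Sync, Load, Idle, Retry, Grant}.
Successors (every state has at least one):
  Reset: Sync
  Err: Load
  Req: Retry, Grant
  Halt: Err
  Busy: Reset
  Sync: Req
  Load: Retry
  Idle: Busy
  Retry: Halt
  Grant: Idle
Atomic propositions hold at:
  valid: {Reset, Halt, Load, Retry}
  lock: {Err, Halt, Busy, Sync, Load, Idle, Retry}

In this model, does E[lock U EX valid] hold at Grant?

No

Sat(EX valid) = {s : some successor in {Reset, Halt, Load, Retry}} = {Err, Req, Busy, Load, Retry}
E[lock U EX valid]: least fixpoint, start Z0 = Sat(EX valid) = {Err, Req, Busy, Load, Retry}, add states in Sat(lock) with some successor in Z. Z1 = {Err, Req, Halt, Busy, Sync, Load, Idle, Retry}; fixed.
Sat(E[lock U EX valid]) = {Err, Req, Halt, Busy, Sync, Load, Idle, Retry}
Grant ∉ Sat(E[lock U EX valid]) = {Err, Req, Halt, Busy, Sync, Load, Idle, Retry}, so the formula does not hold at Grant.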